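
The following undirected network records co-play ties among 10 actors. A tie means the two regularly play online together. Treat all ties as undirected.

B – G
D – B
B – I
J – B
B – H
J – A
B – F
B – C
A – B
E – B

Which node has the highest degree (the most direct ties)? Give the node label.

Degrees — A:2, B:9, C:1, D:1, E:1, F:1, G:1, H:1, I:1, J:2.
The maximum is 9, attained only by B.

B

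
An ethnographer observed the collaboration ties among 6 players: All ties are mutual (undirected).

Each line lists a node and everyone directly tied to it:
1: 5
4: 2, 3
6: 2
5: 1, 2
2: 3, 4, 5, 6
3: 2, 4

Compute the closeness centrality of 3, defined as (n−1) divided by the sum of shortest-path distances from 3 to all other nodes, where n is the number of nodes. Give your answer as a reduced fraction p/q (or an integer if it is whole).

5/9

Distances from 3: 1:3, 2:1, 4:1, 5:2, 6:2. Sum = 9.
n = 6, so closeness = 5/9.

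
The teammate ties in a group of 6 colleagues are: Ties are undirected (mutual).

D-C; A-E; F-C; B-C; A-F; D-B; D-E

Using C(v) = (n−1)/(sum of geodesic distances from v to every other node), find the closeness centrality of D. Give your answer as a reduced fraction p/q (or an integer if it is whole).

Distances from D: A:2, B:1, C:1, E:1, F:2. Sum = 7.
n = 6, so closeness = 5/7.

5/7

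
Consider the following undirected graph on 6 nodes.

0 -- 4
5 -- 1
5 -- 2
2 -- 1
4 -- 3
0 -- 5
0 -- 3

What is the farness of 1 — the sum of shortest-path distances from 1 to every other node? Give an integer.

10

Distances from 1: 0:2, 2:1, 3:3, 4:3, 5:1.
Sum = 2 + 1 + 3 + 3 + 1 = 10.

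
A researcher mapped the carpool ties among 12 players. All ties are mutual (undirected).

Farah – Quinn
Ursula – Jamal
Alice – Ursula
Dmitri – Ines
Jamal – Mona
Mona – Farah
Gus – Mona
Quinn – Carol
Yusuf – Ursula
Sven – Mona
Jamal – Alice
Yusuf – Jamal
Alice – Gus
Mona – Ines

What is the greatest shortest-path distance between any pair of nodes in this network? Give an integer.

5

Eccentricity of each node (its greatest distance to any other): Alice:5, Carol:5, Dmitri:5, Farah:3, Gus:4, Ines:4, Jamal:4, Mona:3, Quinn:4, Sven:4, Ursula:5, Yusuf:5.
The maximum eccentricity is 5, realized for instance by the pair Dmitri–Carol via Dmitri – Ines – Mona – Farah – Quinn – Carol. So the diameter is 5.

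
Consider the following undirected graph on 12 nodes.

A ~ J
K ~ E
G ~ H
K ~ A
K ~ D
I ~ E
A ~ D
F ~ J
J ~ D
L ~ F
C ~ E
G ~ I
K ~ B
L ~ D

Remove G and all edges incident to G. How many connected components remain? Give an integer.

Without G, the remaining ties split the others into: {A, B, C, D, E, F, I, J, K, L}; {H}.
That's 2 separate components.

2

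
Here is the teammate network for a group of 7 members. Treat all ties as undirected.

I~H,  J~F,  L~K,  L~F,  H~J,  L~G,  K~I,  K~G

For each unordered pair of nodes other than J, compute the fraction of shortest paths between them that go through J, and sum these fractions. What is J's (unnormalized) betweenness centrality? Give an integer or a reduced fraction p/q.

Pairs whose geodesics pass through J — I–F: 1/2; L–H: 1/2; F–H: 1.
All other pairs contribute 0.
Summing the contributions gives betweenness(J) = 2.

2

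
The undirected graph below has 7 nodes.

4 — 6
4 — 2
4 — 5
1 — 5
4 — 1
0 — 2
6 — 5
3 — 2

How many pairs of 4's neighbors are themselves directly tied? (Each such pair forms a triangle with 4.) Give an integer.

2

4's neighbors: 1, 2, 5, and 6.
Neighbor pairs that are themselves tied: 4–1–5; 4–5–6. Each forms one triangle with 4, for 2 in total.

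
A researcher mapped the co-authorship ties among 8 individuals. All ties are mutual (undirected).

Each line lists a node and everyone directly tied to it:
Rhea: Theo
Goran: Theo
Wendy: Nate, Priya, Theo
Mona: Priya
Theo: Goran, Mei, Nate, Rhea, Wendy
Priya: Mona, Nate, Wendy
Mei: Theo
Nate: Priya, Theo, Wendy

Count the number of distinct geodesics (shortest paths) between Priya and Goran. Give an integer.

2

The shortest distance is 3. The length-3 paths are: Priya–Wendy–Theo–Goran; Priya–Nate–Theo–Goran.
That gives 2 distinct shortest paths.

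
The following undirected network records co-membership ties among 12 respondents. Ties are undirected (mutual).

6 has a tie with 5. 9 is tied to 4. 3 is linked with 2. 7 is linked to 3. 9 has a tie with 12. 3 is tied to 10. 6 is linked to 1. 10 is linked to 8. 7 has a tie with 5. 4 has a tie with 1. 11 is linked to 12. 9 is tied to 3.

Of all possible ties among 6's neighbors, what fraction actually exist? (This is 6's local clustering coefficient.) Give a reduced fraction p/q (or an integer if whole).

6's neighbors: 1 and 5 (k = 2).
Possible neighbor pairs: C(2,2) = 1. Edges among them: none → e = 0.
Clustering(6) = 0/1.

0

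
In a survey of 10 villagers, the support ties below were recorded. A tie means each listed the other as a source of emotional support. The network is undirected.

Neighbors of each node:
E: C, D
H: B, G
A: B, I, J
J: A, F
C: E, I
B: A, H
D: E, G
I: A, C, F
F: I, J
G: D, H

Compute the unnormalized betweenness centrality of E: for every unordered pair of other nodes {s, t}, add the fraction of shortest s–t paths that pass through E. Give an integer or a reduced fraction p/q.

Pairs whose geodesics pass through E — J–D: 2/3; A–D: 1/2; H–C: 1/2; G–C: 1; G–I: 1/2; G–F: 1/3; D–C: 1; D–I: 1; D–F: 1.
All other pairs contribute 0.
Summing the contributions gives betweenness(E) = 13/2.

13/2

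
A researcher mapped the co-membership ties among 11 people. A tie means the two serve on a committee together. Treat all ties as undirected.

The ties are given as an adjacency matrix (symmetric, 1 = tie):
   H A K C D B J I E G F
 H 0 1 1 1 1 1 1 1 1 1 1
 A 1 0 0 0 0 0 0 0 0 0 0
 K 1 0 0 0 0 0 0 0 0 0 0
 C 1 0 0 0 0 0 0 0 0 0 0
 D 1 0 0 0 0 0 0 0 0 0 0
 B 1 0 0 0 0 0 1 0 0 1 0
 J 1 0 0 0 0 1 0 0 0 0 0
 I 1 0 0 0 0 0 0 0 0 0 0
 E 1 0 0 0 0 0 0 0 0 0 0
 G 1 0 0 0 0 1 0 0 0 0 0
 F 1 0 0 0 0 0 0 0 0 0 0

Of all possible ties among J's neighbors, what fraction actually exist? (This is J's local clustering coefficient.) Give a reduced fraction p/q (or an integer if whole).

J's neighbors: B and H (k = 2).
Possible neighbor pairs: C(2,2) = 1. Edges among them: B–H → e = 1.
Clustering(J) = 1/1.

1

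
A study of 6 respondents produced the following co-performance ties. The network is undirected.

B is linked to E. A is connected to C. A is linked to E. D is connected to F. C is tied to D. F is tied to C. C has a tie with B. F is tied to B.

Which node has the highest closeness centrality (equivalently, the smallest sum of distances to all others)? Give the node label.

Farness (sum of distances to all others) for each node — A:8, B:7, C:6, D:9, E:9, F:7.
The smallest farness is 6, for C, so C has the highest closeness.

C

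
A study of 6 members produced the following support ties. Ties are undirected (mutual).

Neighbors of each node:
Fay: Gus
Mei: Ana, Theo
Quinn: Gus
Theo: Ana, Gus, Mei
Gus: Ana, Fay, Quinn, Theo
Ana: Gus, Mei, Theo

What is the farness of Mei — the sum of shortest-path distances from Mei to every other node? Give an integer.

10

Distances from Mei: Ana:1, Fay:3, Gus:2, Quinn:3, Theo:1.
Sum = 1 + 3 + 2 + 3 + 1 = 10.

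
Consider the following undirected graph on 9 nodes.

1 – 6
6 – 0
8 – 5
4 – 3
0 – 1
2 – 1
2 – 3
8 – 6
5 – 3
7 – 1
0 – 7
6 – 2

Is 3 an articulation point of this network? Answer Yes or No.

Yes

Removing 3 leaves {0, 1, 2, 5, 6, 7, and 8} with no path to {4}, so the network splits into 2 components. 3 is a cut vertex.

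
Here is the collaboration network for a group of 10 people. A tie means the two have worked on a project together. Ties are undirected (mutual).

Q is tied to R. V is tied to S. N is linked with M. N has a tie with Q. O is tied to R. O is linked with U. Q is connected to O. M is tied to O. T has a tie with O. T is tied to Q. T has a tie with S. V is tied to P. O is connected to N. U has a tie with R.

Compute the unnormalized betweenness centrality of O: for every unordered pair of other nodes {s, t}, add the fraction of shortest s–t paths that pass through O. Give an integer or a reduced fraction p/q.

Pairs whose geodesics pass through O — T–M: 1; T–N: 1/2; T–R: 1/2; T–U: 1; V–M: 1; V–N: 1/2; V–R: 1/2; V–U: 1; M–P: 1; M–R: 1; M–Q: 1/2; M–S: 1; M–U: 1; N–P: 1/2 … (+8 more pairs).
All other pairs contribute 0.
Summing the contributions gives betweenness(O) = 33/2.

33/2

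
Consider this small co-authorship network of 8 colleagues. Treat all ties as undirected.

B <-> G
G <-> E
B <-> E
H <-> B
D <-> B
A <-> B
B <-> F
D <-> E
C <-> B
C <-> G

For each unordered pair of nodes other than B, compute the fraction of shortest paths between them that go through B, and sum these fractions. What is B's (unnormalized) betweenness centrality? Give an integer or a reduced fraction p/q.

17

Pairs whose geodesics pass through B — C–F: 1; C–A: 1; C–H: 1; C–E: 1/2; C–D: 1; G–F: 1; G–A: 1; G–H: 1; G–D: 1/2; F–A: 1; F–H: 1; F–E: 1; F–D: 1; A–H: 1 … (+4 more pairs).
All other pairs contribute 0.
Summing the contributions gives betweenness(B) = 17.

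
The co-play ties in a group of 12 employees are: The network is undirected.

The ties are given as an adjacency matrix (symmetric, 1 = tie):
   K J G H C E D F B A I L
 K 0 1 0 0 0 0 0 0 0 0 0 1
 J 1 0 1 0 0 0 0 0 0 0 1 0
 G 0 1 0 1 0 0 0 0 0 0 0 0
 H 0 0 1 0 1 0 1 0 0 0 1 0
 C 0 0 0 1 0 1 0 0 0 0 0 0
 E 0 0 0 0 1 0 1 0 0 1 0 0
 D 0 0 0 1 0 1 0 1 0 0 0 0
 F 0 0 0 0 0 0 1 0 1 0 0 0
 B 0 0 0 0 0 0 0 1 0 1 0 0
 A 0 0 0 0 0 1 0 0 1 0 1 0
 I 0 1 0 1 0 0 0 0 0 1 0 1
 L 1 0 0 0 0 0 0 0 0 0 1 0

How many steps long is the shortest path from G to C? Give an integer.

2

One shortest route is G – H – C, which uses 2 edges, and G and C are not directly tied, so nothing shorter exists. So d(G,C) = 2.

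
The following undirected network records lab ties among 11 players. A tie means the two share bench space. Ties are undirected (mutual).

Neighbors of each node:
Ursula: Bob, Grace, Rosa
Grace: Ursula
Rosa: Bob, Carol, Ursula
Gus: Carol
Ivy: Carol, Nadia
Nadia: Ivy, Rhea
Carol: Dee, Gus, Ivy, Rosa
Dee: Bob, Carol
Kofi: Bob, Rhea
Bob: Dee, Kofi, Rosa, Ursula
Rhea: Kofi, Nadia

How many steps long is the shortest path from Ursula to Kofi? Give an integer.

One shortest route is Ursula – Bob – Kofi, which uses 2 edges, and Ursula and Kofi are not directly tied, so nothing shorter exists. So d(Ursula,Kofi) = 2.

2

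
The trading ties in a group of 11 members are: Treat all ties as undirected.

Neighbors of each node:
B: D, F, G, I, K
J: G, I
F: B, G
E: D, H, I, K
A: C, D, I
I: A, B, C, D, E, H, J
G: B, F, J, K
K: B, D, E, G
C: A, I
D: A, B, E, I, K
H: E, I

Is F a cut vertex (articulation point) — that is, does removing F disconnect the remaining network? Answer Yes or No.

No

Even without F, every remaining node can still reach every other (the residual graph is connected), so F is not a cut vertex.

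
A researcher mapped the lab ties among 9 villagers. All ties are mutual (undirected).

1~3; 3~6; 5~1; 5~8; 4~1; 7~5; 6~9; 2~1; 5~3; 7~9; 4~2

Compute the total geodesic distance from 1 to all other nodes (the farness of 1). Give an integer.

13

Distances from 1: 2:1, 3:1, 4:1, 5:1, 6:2, 7:2, 8:2, 9:3.
Sum = 1 + 1 + 1 + 1 + 2 + 2 + 2 + 3 = 13.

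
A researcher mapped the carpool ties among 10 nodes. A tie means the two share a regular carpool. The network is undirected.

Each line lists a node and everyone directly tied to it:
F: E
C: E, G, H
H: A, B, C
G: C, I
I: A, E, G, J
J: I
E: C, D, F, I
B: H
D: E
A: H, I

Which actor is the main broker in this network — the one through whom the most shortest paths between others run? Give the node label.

E

Unnormalized betweenness of each node: A:4, B:0, C:19/2, D:0, E:16, F:0, G:1, H:9, I:27/2, J:0.
E has the largest value, 16, making it the main broker — the node through which the most shortest paths run.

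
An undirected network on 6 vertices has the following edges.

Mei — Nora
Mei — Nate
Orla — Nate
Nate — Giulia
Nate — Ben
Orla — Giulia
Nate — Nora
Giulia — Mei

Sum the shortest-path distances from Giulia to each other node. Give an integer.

7

Distances from Giulia: Ben:2, Mei:1, Nate:1, Nora:2, Orla:1.
Sum = 2 + 1 + 1 + 2 + 1 = 7.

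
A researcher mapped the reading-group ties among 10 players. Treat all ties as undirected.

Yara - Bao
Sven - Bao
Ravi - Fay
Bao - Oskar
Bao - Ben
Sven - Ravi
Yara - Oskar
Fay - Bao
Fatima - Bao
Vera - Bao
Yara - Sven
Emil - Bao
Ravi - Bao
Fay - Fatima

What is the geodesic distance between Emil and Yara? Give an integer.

2

One shortest route is Emil – Bao – Yara, which uses 2 edges, and Emil and Yara are not directly tied, so nothing shorter exists. So d(Emil,Yara) = 2.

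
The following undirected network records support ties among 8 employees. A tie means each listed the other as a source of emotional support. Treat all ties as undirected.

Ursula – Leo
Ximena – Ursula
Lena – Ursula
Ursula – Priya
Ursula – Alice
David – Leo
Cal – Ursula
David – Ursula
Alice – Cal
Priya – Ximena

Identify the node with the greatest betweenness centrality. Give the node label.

Ursula

Unnormalized betweenness of each node: Alice:0, Cal:0, David:0, Lena:0, Leo:0, Priya:0, Ursula:18, Ximena:0.
Ursula has the largest value, 18, making it the main broker — the node through which the most shortest paths run.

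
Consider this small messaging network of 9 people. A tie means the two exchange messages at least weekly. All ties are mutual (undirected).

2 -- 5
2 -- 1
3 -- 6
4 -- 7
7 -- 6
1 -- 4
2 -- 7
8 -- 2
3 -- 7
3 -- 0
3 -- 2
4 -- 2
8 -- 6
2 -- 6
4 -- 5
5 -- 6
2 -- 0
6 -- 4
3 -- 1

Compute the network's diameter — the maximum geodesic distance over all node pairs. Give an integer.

2

Eccentricity of each node (its greatest distance to any other): 0:2, 1:2, 2:1, 3:2, 4:2, 5:2, 6:2, 7:2, 8:2.
The maximum eccentricity is 2, realized for instance by the pair 7–8 via 7 – 2 – 8. So the diameter is 2.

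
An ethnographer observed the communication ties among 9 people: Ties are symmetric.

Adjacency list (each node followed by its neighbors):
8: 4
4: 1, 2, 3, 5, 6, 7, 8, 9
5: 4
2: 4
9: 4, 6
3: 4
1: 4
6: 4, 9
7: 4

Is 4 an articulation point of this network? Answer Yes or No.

Yes

Removing 4 leaves {3} with no path to {1}, so the network splits into 7 components. 4 is a cut vertex.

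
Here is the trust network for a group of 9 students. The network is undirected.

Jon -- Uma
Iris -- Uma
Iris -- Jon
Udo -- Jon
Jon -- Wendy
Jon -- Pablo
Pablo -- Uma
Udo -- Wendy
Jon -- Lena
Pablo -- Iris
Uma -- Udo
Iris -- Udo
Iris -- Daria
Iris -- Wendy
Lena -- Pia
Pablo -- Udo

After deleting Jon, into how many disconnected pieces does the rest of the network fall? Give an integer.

Without Jon, the remaining ties split the others into: {Daria, Iris, Pablo, Udo, Uma, Wendy}; {Lena, Pia}.
That's 2 separate components.

2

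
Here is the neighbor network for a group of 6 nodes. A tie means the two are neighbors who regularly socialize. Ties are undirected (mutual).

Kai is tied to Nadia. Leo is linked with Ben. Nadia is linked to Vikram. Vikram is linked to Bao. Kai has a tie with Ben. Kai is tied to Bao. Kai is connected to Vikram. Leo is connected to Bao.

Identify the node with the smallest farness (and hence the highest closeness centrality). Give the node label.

Farness (sum of distances to all others) for each node — Bao:7, Ben:8, Kai:6, Leo:9, Nadia:9, Vikram:7.
The smallest farness is 6, for Kai, so Kai has the highest closeness.

Kai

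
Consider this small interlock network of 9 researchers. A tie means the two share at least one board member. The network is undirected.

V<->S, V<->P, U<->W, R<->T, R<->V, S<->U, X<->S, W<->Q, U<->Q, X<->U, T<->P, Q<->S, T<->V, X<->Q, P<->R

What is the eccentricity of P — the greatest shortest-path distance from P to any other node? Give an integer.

Distances from P: Q:3, R:1, S:2, T:1, U:3, V:1, W:4, X:3.
The largest is 4 (to W), so the eccentricity of P is 4.

4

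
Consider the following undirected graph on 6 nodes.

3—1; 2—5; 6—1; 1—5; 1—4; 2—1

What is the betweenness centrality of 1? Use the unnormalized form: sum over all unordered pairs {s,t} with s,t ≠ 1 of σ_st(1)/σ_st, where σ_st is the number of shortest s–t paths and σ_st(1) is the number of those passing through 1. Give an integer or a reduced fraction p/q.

9

Pairs whose geodesics pass through 1 — 3–5: 1; 3–2: 1; 3–4: 1; 3–6: 1; 5–4: 1; 5–6: 1; 2–4: 1; 2–6: 1; 4–6: 1.
All other pairs contribute 0.
Summing the contributions gives betweenness(1) = 9.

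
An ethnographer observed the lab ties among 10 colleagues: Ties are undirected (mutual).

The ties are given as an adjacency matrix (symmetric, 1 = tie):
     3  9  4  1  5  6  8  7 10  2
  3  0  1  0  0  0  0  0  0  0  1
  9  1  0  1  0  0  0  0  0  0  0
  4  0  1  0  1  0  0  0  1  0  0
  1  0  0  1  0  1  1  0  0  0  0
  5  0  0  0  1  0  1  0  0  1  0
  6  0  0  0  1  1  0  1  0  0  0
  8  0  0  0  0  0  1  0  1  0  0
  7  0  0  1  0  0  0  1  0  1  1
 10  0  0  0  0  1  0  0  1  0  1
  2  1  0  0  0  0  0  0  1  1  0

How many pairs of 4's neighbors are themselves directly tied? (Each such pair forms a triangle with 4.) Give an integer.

4's neighbors are 1, 7, and 9, but none of them are tied to each other, so no triangle contains 4.

0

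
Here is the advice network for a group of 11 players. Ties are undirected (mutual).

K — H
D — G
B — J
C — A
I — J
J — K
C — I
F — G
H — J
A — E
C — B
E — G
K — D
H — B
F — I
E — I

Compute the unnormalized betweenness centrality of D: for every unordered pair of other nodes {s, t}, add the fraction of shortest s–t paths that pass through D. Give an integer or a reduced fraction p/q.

401/105

Pairs whose geodesics pass through D — B–G: 2/7; H–G: 1; J–G: 1/3; K–G: 1; K–F: 1/2; K–E: 1/2; K–A: 1/5.
All other pairs contribute 0.
Summing the contributions gives betweenness(D) = 401/105.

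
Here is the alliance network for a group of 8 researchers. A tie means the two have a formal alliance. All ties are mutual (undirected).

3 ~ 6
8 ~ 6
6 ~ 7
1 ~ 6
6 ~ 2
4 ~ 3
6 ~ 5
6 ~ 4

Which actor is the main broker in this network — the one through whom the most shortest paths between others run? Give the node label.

Unnormalized betweenness of each node: 1:0, 2:0, 3:0, 4:0, 5:0, 6:20, 7:0, 8:0.
6 has the largest value, 20, making it the main broker — the node through which the most shortest paths run.

6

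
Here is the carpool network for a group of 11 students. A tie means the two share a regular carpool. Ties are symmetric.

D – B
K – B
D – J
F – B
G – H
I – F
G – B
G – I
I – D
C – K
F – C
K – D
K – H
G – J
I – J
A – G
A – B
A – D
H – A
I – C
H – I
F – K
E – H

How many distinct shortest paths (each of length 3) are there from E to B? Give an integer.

The shortest distance is 3. The length-3 paths are: E–H–A–B; E–H–K–B; E–H–G–B.
That gives 3 distinct shortest paths.

3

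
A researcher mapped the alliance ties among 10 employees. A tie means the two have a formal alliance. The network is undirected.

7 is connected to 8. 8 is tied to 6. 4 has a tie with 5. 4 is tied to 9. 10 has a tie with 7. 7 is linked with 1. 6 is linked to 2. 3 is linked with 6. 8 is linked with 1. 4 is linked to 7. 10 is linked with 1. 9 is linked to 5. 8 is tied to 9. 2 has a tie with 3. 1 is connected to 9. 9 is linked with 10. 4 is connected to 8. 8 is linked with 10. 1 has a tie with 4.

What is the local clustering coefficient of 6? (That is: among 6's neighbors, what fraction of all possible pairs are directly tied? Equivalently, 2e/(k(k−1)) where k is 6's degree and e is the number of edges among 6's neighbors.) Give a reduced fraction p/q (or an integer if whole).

1/3

6's neighbors: 2, 3, and 8 (k = 3).
Possible neighbor pairs: C(3,2) = 3. Edges among them: 2–3 → e = 1.
Clustering(6) = 1/3.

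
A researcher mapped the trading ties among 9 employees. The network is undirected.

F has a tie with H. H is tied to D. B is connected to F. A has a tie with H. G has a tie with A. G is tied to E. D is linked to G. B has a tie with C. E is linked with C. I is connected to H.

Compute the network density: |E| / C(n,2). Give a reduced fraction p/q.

5/18

There are 10 edges and 9 nodes, so the maximum possible is C(9,2) = 36.
Density = 10/36 = 5/18.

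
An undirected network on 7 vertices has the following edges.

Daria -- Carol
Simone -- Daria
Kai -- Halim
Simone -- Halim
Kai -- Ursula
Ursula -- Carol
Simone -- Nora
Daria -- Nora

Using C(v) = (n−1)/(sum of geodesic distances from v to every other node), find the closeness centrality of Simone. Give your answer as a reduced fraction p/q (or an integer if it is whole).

Distances from Simone: Carol:2, Daria:1, Halim:1, Kai:2, Nora:1, Ursula:3. Sum = 10.
n = 7, so closeness = 6/10 = 3/5.

3/5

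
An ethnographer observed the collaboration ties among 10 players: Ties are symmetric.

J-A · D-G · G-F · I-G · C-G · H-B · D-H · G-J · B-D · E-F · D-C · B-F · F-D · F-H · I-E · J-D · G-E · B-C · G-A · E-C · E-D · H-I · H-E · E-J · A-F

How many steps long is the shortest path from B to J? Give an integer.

2

One shortest route is B – D – J, which uses 2 edges, and B and J are not directly tied, so nothing shorter exists. So d(B,J) = 2.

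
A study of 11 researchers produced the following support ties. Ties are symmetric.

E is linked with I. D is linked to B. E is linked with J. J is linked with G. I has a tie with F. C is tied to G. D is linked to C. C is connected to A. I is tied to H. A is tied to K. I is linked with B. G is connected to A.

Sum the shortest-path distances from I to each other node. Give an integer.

Distances from I: A:4, B:1, C:3, D:2, E:1, F:1, G:3, H:1, J:2, K:5.
Sum = 4 + 1 + 3 + 2 + 1 + 1 + 3 + 1 + 2 + 5 = 23.

23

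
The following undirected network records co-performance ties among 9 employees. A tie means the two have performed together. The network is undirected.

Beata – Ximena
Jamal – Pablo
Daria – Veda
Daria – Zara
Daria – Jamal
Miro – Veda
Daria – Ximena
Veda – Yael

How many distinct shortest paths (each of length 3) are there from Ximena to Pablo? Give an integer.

The shortest distance is 3, and the only length-3 path is Ximena–Daria–Jamal–Pablo. So there is exactly 1 shortest path.

1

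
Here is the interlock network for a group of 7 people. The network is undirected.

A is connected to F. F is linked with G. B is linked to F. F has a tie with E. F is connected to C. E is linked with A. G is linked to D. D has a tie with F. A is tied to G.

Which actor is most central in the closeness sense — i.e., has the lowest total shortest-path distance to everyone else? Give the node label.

Farness (sum of distances to all others) for each node — A:9, B:11, C:11, D:10, E:10, F:6, G:9.
The smallest farness is 6, for F, so F has the highest closeness.

F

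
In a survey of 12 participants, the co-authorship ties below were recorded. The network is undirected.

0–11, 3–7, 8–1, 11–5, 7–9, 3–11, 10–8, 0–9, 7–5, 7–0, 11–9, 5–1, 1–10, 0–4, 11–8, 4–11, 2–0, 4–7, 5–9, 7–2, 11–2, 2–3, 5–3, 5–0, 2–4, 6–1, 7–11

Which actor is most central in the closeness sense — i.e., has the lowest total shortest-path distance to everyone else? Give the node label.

Farness (sum of distances to all others) for each node — 0:18, 1:20, 2:21, 3:20, 4:22, 5:16, 6:30, 7:17, 8:19, 9:20, 10:26, 11:15.
The smallest farness is 15, for 11, so 11 has the highest closeness.

11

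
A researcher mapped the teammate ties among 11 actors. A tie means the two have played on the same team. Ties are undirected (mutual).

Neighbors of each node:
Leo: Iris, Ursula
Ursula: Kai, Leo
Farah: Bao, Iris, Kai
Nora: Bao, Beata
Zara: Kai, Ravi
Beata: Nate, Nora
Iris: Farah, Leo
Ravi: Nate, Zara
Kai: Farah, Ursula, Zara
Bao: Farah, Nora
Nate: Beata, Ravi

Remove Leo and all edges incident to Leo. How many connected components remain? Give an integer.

Leo's neighbors (Iris and Ursula) remain reachable from one another through other ties, so the rest of the network stays in one piece.

1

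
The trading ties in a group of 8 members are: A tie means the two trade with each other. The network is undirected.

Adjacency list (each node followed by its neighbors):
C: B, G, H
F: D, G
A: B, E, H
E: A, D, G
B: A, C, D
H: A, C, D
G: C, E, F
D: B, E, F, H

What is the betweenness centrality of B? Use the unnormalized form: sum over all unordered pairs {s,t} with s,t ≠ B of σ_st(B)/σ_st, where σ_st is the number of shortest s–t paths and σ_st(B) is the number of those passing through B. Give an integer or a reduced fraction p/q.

19/12

Pairs whose geodesics pass through B — D–A: 1/3; D–C: 1/2; F–A: 1/4; A–C: 1/2.
All other pairs contribute 0.
Summing the contributions gives betweenness(B) = 19/12.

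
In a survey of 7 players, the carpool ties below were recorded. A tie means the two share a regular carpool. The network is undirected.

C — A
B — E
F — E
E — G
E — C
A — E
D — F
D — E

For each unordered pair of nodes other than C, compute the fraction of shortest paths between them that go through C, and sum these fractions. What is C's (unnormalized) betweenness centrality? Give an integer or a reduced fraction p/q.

0

No shortest path between any pair of other nodes passes through C.
Summing the contributions gives betweenness(C) = 0.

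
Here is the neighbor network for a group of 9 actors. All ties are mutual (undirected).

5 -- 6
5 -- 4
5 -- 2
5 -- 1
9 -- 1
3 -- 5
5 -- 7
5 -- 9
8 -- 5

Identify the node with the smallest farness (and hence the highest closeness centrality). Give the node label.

5

Farness (sum of distances to all others) for each node — 1:14, 2:15, 3:15, 4:15, 5:8, 6:15, 7:15, 8:15, 9:14.
The smallest farness is 8, for 5, so 5 has the highest closeness.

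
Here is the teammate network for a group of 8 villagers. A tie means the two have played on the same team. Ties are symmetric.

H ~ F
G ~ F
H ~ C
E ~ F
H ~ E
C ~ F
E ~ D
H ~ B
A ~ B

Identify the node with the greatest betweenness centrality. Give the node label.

H

Unnormalized betweenness of each node: A:0, B:6, C:0, D:0, E:6, F:7, G:0, H:11.
H has the largest value, 11, making it the main broker — the node through which the most shortest paths run.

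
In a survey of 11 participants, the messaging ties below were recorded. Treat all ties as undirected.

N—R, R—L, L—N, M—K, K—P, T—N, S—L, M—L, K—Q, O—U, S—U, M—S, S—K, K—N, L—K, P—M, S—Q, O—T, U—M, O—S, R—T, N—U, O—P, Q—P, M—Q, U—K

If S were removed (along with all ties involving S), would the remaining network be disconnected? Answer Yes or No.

No

Even without S, every remaining node can still reach every other (the residual graph is connected), so S is not a cut vertex.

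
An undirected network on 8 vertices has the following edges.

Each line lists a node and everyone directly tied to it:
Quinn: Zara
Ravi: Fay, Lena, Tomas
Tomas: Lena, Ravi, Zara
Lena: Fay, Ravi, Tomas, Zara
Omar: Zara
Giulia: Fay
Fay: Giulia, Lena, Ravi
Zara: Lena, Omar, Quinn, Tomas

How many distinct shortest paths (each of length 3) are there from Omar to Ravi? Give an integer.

The shortest distance is 3. The length-3 paths are: Omar–Zara–Lena–Ravi; Omar–Zara–Tomas–Ravi.
That gives 2 distinct shortest paths.

2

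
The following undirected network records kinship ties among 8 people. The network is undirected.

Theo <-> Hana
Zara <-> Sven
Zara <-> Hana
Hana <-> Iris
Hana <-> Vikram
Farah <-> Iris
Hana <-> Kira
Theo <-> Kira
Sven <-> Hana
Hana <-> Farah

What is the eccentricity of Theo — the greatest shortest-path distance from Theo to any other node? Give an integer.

Distances from Theo: Farah:2, Hana:1, Iris:2, Kira:1, Sven:2, Vikram:2, Zara:2.
The largest is 2 (to Iris, Farah, Vikram, Zara, and Sven), so the eccentricity of Theo is 2.

2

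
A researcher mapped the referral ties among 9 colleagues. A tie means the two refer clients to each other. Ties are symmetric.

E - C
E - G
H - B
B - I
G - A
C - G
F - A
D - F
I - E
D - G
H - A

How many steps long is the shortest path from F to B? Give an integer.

3

One shortest route is F – A – H – B, which uses 3 edges, and at distance 2 from F we only reach {G, H}, which does not include B. So d(F,B) = 3.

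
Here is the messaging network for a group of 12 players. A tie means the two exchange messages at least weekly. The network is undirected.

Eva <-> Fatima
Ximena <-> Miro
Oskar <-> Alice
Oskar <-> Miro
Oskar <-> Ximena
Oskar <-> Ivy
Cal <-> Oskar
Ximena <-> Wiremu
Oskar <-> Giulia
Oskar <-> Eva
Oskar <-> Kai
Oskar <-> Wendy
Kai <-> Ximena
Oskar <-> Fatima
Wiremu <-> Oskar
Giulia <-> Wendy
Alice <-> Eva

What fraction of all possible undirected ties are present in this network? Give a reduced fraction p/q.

There are 17 edges and 12 nodes, so the maximum possible is C(12,2) = 66.
Density = 17/66.

17/66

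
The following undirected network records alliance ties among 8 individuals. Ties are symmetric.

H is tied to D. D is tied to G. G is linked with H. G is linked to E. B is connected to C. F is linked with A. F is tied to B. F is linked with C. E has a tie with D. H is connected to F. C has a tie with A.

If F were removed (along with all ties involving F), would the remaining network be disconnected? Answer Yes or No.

Removing F leaves {D, E, G, and H} with no path to {A, B, and C}, so the network splits into 2 components. F is a cut vertex.

Yes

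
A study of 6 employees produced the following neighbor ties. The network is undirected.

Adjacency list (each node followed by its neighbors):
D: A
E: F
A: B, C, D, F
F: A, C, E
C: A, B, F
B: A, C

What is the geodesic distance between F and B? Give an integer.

2

One shortest route is F – C – B, which uses 2 edges, and F and B are not directly tied, so nothing shorter exists. So d(F,B) = 2.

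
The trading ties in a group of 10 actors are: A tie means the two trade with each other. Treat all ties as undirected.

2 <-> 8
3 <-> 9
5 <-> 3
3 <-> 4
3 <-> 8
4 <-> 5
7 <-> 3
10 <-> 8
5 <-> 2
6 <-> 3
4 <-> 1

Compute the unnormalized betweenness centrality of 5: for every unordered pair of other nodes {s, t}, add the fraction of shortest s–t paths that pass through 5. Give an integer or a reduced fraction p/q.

4

Pairs whose geodesics pass through 5 — 9–2: 1/2; 4–2: 1; 2–3: 1/2; 2–6: 1/2; 2–1: 1; 2–7: 1/2.
All other pairs contribute 0.
Summing the contributions gives betweenness(5) = 4.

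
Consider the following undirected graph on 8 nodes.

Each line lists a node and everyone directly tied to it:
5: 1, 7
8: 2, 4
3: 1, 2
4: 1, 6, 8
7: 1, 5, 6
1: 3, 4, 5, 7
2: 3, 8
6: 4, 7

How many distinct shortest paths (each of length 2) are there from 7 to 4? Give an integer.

2

The shortest distance is 2. The length-2 paths are: 7–6–4; 7–1–4.
That gives 2 distinct shortest paths.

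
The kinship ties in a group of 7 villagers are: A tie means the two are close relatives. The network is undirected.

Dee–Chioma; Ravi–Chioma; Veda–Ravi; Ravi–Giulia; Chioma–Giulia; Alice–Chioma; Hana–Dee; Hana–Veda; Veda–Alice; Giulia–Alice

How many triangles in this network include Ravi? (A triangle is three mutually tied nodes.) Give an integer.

Ravi's neighbors: Chioma, Giulia, and Veda.
Neighbor pairs that are themselves tied: Ravi–Chioma–Giulia. Each forms one triangle with Ravi, for 1 in total.

1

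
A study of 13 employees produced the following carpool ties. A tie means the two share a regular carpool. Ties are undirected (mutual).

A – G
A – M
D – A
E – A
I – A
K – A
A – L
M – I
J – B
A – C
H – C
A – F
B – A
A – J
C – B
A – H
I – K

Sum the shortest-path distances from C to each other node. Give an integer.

21

Distances from C: A:1, B:1, D:2, E:2, F:2, G:2, H:1, I:2, J:2, K:2, L:2, M:2.
Sum = 1 + 1 + 2 + 2 + 2 + 2 + 1 + 2 + 2 + 2 + 2 + 2 = 21.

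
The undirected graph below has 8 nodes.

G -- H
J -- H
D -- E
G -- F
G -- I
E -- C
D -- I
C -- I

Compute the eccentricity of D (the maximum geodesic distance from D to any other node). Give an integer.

Distances from D: C:2, E:1, F:3, G:2, H:3, I:1, J:4.
The largest is 4 (to J), so the eccentricity of D is 4.

4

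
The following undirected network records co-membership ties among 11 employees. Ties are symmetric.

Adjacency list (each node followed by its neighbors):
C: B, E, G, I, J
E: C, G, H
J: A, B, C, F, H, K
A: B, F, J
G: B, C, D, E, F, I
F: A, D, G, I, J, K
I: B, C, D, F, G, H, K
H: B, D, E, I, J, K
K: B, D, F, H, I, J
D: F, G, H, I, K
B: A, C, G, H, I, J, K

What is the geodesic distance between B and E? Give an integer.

One shortest route is B – G – E, which uses 2 edges, and B and E are not directly tied, so nothing shorter exists. So d(B,E) = 2.

2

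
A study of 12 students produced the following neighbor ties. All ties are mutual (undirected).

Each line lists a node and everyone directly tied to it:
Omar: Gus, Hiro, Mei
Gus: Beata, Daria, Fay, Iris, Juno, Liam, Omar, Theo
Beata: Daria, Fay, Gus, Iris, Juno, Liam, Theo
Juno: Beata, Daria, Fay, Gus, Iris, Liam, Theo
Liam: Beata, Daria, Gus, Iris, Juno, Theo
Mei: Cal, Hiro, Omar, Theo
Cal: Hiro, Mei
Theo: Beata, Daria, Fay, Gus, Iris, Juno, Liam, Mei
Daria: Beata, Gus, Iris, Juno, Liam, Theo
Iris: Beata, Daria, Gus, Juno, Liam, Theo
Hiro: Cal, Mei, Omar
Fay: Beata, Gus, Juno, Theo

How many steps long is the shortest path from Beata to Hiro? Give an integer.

One shortest route is Beata – Theo – Mei – Hiro, which uses 3 edges, and at distance 2 from Beata we only reach {Mei, Omar}, which does not include Hiro. So d(Beata,Hiro) = 3.

3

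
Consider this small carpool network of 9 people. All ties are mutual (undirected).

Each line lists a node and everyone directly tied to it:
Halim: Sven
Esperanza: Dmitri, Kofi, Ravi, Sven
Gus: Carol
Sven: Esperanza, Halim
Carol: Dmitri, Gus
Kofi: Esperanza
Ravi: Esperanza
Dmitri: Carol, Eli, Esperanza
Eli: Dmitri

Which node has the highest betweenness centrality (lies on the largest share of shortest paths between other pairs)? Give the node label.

Unnormalized betweenness of each node: Carol:7, Dmitri:17, Eli:0, Esperanza:21, Gus:0, Halim:0, Kofi:0, Ravi:0, Sven:7.
Esperanza has the largest value, 21, making it the main broker — the node through which the most shortest paths run.

Esperanza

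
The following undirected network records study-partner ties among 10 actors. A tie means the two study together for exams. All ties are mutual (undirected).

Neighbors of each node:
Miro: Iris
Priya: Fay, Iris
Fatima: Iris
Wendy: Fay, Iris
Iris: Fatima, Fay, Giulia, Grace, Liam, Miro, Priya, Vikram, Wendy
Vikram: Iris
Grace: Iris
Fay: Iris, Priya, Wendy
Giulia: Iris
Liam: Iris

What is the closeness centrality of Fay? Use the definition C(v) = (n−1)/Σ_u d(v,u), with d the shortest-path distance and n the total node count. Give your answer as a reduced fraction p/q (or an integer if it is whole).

3/5

Distances from Fay: Fatima:2, Giulia:2, Grace:2, Iris:1, Liam:2, Miro:2, Priya:1, Vikram:2, Wendy:1. Sum = 15.
n = 10, so closeness = 9/15 = 3/5.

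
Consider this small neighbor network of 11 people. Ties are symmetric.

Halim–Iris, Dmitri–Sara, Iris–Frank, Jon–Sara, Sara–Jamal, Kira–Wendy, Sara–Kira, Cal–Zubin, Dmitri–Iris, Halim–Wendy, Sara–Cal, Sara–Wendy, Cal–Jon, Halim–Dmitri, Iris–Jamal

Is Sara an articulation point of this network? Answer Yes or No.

Removing Sara leaves {Cal, Jon, and Zubin} with no path to {Dmitri, Frank, Halim, Iris, Jamal, Kira, and Wendy}, so the network splits into 2 components. Sara is a cut vertex.

Yes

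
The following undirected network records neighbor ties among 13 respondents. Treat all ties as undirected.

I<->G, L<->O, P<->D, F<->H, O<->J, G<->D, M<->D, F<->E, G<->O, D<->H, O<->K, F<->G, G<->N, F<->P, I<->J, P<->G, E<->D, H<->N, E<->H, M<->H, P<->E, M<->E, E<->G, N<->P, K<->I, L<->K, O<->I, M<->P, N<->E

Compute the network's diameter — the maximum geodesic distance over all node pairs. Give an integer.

Eccentricity of each node (its greatest distance to any other): D:3, E:3, F:3, G:2, H:4, I:3, J:4, K:4, L:4, M:4, N:3, O:3, P:3.
The maximum eccentricity is 4, realized for instance by the pair L–M via L – O – G – E – M. So the diameter is 4.

4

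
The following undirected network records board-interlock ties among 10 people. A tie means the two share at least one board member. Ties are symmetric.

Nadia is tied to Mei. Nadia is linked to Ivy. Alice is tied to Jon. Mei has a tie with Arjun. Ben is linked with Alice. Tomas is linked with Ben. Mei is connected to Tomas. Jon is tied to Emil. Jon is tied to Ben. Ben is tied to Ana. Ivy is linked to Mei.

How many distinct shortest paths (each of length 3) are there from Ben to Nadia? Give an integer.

The shortest distance is 3, and the only length-3 path is Ben–Tomas–Mei–Nadia. So there is exactly 1 shortest path.

1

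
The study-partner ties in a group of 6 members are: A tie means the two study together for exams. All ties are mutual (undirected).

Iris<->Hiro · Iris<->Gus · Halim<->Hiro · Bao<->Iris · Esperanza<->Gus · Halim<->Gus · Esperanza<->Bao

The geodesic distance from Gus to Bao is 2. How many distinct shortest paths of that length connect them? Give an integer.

The shortest distance is 2. The length-2 paths are: Gus–Esperanza–Bao; Gus–Iris–Bao.
That gives 2 distinct shortest paths.

2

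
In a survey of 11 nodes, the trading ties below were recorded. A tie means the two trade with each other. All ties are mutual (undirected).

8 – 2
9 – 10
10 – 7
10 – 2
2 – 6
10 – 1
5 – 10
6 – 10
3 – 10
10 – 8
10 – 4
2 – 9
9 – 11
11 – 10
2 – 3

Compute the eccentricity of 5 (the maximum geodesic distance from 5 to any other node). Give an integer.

2

Distances from 5: 1:2, 2:2, 3:2, 4:2, 6:2, 7:2, 8:2, 9:2, 10:1, 11:2.
The largest is 2 (to 2, 6, 4, 3, 8, 11, 9, 1, and 7), so the eccentricity of 5 is 2.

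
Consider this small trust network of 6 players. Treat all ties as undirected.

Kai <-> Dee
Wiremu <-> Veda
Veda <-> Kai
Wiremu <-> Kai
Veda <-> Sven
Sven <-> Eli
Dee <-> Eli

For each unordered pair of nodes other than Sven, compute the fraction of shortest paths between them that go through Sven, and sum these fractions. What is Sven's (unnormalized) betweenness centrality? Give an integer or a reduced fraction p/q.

3/2

Pairs whose geodesics pass through Sven — Veda–Eli: 1; Wiremu–Eli: 1/2.
All other pairs contribute 0.
Summing the contributions gives betweenness(Sven) = 3/2.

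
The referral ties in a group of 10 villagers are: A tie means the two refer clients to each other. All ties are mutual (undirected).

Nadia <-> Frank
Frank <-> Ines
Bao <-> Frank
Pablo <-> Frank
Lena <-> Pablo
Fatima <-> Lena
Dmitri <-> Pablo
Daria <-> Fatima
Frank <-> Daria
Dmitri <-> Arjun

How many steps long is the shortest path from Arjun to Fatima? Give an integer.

One shortest route is Arjun – Dmitri – Pablo – Lena – Fatima, which uses 4 edges, and at distance 3 from Arjun we only reach {Frank, Lena}, which does not include Fatima. So d(Arjun,Fatima) = 4.

4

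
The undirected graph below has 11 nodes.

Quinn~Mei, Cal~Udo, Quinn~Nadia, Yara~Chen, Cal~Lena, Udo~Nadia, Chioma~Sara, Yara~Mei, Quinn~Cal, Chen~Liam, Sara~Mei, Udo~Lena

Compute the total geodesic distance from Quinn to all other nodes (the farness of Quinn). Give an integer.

21

Distances from Quinn: Cal:1, Chen:3, Chioma:3, Lena:2, Liam:4, Mei:1, Nadia:1, Sara:2, Udo:2, Yara:2.
Sum = 1 + 3 + 3 + 2 + 4 + 1 + 1 + 2 + 2 + 2 = 21.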